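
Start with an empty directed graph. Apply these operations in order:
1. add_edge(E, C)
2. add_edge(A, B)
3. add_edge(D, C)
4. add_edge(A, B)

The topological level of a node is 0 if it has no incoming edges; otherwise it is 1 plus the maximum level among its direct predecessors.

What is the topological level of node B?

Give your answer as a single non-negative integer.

Answer: 1

Derivation:
Op 1: add_edge(E, C). Edges now: 1
Op 2: add_edge(A, B). Edges now: 2
Op 3: add_edge(D, C). Edges now: 3
Op 4: add_edge(A, B) (duplicate, no change). Edges now: 3
Compute levels (Kahn BFS):
  sources (in-degree 0): A, D, E
  process A: level=0
    A->B: in-degree(B)=0, level(B)=1, enqueue
  process D: level=0
    D->C: in-degree(C)=1, level(C)>=1
  process E: level=0
    E->C: in-degree(C)=0, level(C)=1, enqueue
  process B: level=1
  process C: level=1
All levels: A:0, B:1, C:1, D:0, E:0
level(B) = 1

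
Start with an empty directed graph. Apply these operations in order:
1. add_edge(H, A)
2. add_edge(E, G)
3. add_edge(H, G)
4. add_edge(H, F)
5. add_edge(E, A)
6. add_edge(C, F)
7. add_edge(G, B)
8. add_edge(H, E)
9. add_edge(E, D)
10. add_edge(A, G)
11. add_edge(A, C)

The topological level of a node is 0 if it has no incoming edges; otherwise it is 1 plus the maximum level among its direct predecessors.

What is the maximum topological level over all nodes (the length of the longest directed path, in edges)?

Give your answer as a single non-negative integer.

Answer: 4

Derivation:
Op 1: add_edge(H, A). Edges now: 1
Op 2: add_edge(E, G). Edges now: 2
Op 3: add_edge(H, G). Edges now: 3
Op 4: add_edge(H, F). Edges now: 4
Op 5: add_edge(E, A). Edges now: 5
Op 6: add_edge(C, F). Edges now: 6
Op 7: add_edge(G, B). Edges now: 7
Op 8: add_edge(H, E). Edges now: 8
Op 9: add_edge(E, D). Edges now: 9
Op 10: add_edge(A, G). Edges now: 10
Op 11: add_edge(A, C). Edges now: 11
Compute levels (Kahn BFS):
  sources (in-degree 0): H
  process H: level=0
    H->A: in-degree(A)=1, level(A)>=1
    H->E: in-degree(E)=0, level(E)=1, enqueue
    H->F: in-degree(F)=1, level(F)>=1
    H->G: in-degree(G)=2, level(G)>=1
  process E: level=1
    E->A: in-degree(A)=0, level(A)=2, enqueue
    E->D: in-degree(D)=0, level(D)=2, enqueue
    E->G: in-degree(G)=1, level(G)>=2
  process A: level=2
    A->C: in-degree(C)=0, level(C)=3, enqueue
    A->G: in-degree(G)=0, level(G)=3, enqueue
  process D: level=2
  process C: level=3
    C->F: in-degree(F)=0, level(F)=4, enqueue
  process G: level=3
    G->B: in-degree(B)=0, level(B)=4, enqueue
  process F: level=4
  process B: level=4
All levels: A:2, B:4, C:3, D:2, E:1, F:4, G:3, H:0
max level = 4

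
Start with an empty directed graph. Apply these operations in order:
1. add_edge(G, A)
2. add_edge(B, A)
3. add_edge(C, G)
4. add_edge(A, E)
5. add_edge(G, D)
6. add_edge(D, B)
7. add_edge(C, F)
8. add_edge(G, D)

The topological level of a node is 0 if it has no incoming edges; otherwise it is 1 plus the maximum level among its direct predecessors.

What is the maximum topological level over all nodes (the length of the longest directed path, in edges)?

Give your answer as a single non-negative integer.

Answer: 5

Derivation:
Op 1: add_edge(G, A). Edges now: 1
Op 2: add_edge(B, A). Edges now: 2
Op 3: add_edge(C, G). Edges now: 3
Op 4: add_edge(A, E). Edges now: 4
Op 5: add_edge(G, D). Edges now: 5
Op 6: add_edge(D, B). Edges now: 6
Op 7: add_edge(C, F). Edges now: 7
Op 8: add_edge(G, D) (duplicate, no change). Edges now: 7
Compute levels (Kahn BFS):
  sources (in-degree 0): C
  process C: level=0
    C->F: in-degree(F)=0, level(F)=1, enqueue
    C->G: in-degree(G)=0, level(G)=1, enqueue
  process F: level=1
  process G: level=1
    G->A: in-degree(A)=1, level(A)>=2
    G->D: in-degree(D)=0, level(D)=2, enqueue
  process D: level=2
    D->B: in-degree(B)=0, level(B)=3, enqueue
  process B: level=3
    B->A: in-degree(A)=0, level(A)=4, enqueue
  process A: level=4
    A->E: in-degree(E)=0, level(E)=5, enqueue
  process E: level=5
All levels: A:4, B:3, C:0, D:2, E:5, F:1, G:1
max level = 5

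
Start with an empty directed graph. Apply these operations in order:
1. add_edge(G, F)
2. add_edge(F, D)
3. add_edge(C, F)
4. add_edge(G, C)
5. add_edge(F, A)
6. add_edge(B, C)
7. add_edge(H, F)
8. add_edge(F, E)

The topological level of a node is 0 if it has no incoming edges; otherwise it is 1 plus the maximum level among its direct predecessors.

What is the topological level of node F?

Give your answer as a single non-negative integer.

Answer: 2

Derivation:
Op 1: add_edge(G, F). Edges now: 1
Op 2: add_edge(F, D). Edges now: 2
Op 3: add_edge(C, F). Edges now: 3
Op 4: add_edge(G, C). Edges now: 4
Op 5: add_edge(F, A). Edges now: 5
Op 6: add_edge(B, C). Edges now: 6
Op 7: add_edge(H, F). Edges now: 7
Op 8: add_edge(F, E). Edges now: 8
Compute levels (Kahn BFS):
  sources (in-degree 0): B, G, H
  process B: level=0
    B->C: in-degree(C)=1, level(C)>=1
  process G: level=0
    G->C: in-degree(C)=0, level(C)=1, enqueue
    G->F: in-degree(F)=2, level(F)>=1
  process H: level=0
    H->F: in-degree(F)=1, level(F)>=1
  process C: level=1
    C->F: in-degree(F)=0, level(F)=2, enqueue
  process F: level=2
    F->A: in-degree(A)=0, level(A)=3, enqueue
    F->D: in-degree(D)=0, level(D)=3, enqueue
    F->E: in-degree(E)=0, level(E)=3, enqueue
  process A: level=3
  process D: level=3
  process E: level=3
All levels: A:3, B:0, C:1, D:3, E:3, F:2, G:0, H:0
level(F) = 2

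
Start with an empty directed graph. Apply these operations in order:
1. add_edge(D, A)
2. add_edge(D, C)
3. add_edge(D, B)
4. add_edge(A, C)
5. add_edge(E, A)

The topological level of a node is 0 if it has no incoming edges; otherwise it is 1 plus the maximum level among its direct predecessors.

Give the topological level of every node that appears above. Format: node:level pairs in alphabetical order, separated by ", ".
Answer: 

Answer: A:1, B:1, C:2, D:0, E:0

Derivation:
Op 1: add_edge(D, A). Edges now: 1
Op 2: add_edge(D, C). Edges now: 2
Op 3: add_edge(D, B). Edges now: 3
Op 4: add_edge(A, C). Edges now: 4
Op 5: add_edge(E, A). Edges now: 5
Compute levels (Kahn BFS):
  sources (in-degree 0): D, E
  process D: level=0
    D->A: in-degree(A)=1, level(A)>=1
    D->B: in-degree(B)=0, level(B)=1, enqueue
    D->C: in-degree(C)=1, level(C)>=1
  process E: level=0
    E->A: in-degree(A)=0, level(A)=1, enqueue
  process B: level=1
  process A: level=1
    A->C: in-degree(C)=0, level(C)=2, enqueue
  process C: level=2
All levels: A:1, B:1, C:2, D:0, E:0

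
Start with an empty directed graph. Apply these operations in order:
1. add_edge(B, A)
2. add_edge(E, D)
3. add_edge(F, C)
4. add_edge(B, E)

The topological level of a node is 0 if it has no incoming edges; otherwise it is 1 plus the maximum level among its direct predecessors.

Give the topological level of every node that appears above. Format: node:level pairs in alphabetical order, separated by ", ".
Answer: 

Answer: A:1, B:0, C:1, D:2, E:1, F:0

Derivation:
Op 1: add_edge(B, A). Edges now: 1
Op 2: add_edge(E, D). Edges now: 2
Op 3: add_edge(F, C). Edges now: 3
Op 4: add_edge(B, E). Edges now: 4
Compute levels (Kahn BFS):
  sources (in-degree 0): B, F
  process B: level=0
    B->A: in-degree(A)=0, level(A)=1, enqueue
    B->E: in-degree(E)=0, level(E)=1, enqueue
  process F: level=0
    F->C: in-degree(C)=0, level(C)=1, enqueue
  process A: level=1
  process E: level=1
    E->D: in-degree(D)=0, level(D)=2, enqueue
  process C: level=1
  process D: level=2
All levels: A:1, B:0, C:1, D:2, E:1, F:0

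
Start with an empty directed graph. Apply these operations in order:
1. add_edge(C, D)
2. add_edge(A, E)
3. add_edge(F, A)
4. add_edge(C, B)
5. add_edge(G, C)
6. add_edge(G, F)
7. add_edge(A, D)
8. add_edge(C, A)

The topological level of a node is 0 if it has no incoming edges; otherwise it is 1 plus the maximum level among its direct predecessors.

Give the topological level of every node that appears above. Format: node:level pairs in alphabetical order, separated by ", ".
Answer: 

Answer: A:2, B:2, C:1, D:3, E:3, F:1, G:0

Derivation:
Op 1: add_edge(C, D). Edges now: 1
Op 2: add_edge(A, E). Edges now: 2
Op 3: add_edge(F, A). Edges now: 3
Op 4: add_edge(C, B). Edges now: 4
Op 5: add_edge(G, C). Edges now: 5
Op 6: add_edge(G, F). Edges now: 6
Op 7: add_edge(A, D). Edges now: 7
Op 8: add_edge(C, A). Edges now: 8
Compute levels (Kahn BFS):
  sources (in-degree 0): G
  process G: level=0
    G->C: in-degree(C)=0, level(C)=1, enqueue
    G->F: in-degree(F)=0, level(F)=1, enqueue
  process C: level=1
    C->A: in-degree(A)=1, level(A)>=2
    C->B: in-degree(B)=0, level(B)=2, enqueue
    C->D: in-degree(D)=1, level(D)>=2
  process F: level=1
    F->A: in-degree(A)=0, level(A)=2, enqueue
  process B: level=2
  process A: level=2
    A->D: in-degree(D)=0, level(D)=3, enqueue
    A->E: in-degree(E)=0, level(E)=3, enqueue
  process D: level=3
  process E: level=3
All levels: A:2, B:2, C:1, D:3, E:3, F:1, G:0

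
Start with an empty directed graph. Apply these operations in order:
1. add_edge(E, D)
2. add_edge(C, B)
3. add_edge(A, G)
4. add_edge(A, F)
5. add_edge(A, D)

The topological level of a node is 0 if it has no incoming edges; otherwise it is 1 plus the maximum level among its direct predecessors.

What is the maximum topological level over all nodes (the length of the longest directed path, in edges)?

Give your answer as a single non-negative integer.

Op 1: add_edge(E, D). Edges now: 1
Op 2: add_edge(C, B). Edges now: 2
Op 3: add_edge(A, G). Edges now: 3
Op 4: add_edge(A, F). Edges now: 4
Op 5: add_edge(A, D). Edges now: 5
Compute levels (Kahn BFS):
  sources (in-degree 0): A, C, E
  process A: level=0
    A->D: in-degree(D)=1, level(D)>=1
    A->F: in-degree(F)=0, level(F)=1, enqueue
    A->G: in-degree(G)=0, level(G)=1, enqueue
  process C: level=0
    C->B: in-degree(B)=0, level(B)=1, enqueue
  process E: level=0
    E->D: in-degree(D)=0, level(D)=1, enqueue
  process F: level=1
  process G: level=1
  process B: level=1
  process D: level=1
All levels: A:0, B:1, C:0, D:1, E:0, F:1, G:1
max level = 1

Answer: 1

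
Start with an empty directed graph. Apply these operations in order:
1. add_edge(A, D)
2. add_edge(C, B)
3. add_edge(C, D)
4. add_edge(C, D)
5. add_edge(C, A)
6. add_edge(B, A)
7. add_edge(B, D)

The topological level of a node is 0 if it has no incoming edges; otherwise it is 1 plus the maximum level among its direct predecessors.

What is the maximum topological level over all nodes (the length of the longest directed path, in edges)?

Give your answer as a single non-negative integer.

Answer: 3

Derivation:
Op 1: add_edge(A, D). Edges now: 1
Op 2: add_edge(C, B). Edges now: 2
Op 3: add_edge(C, D). Edges now: 3
Op 4: add_edge(C, D) (duplicate, no change). Edges now: 3
Op 5: add_edge(C, A). Edges now: 4
Op 6: add_edge(B, A). Edges now: 5
Op 7: add_edge(B, D). Edges now: 6
Compute levels (Kahn BFS):
  sources (in-degree 0): C
  process C: level=0
    C->A: in-degree(A)=1, level(A)>=1
    C->B: in-degree(B)=0, level(B)=1, enqueue
    C->D: in-degree(D)=2, level(D)>=1
  process B: level=1
    B->A: in-degree(A)=0, level(A)=2, enqueue
    B->D: in-degree(D)=1, level(D)>=2
  process A: level=2
    A->D: in-degree(D)=0, level(D)=3, enqueue
  process D: level=3
All levels: A:2, B:1, C:0, D:3
max level = 3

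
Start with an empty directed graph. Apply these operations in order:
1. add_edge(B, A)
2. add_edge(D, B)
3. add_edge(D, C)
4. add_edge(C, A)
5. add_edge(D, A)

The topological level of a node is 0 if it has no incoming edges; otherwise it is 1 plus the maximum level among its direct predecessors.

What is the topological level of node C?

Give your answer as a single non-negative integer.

Op 1: add_edge(B, A). Edges now: 1
Op 2: add_edge(D, B). Edges now: 2
Op 3: add_edge(D, C). Edges now: 3
Op 4: add_edge(C, A). Edges now: 4
Op 5: add_edge(D, A). Edges now: 5
Compute levels (Kahn BFS):
  sources (in-degree 0): D
  process D: level=0
    D->A: in-degree(A)=2, level(A)>=1
    D->B: in-degree(B)=0, level(B)=1, enqueue
    D->C: in-degree(C)=0, level(C)=1, enqueue
  process B: level=1
    B->A: in-degree(A)=1, level(A)>=2
  process C: level=1
    C->A: in-degree(A)=0, level(A)=2, enqueue
  process A: level=2
All levels: A:2, B:1, C:1, D:0
level(C) = 1

Answer: 1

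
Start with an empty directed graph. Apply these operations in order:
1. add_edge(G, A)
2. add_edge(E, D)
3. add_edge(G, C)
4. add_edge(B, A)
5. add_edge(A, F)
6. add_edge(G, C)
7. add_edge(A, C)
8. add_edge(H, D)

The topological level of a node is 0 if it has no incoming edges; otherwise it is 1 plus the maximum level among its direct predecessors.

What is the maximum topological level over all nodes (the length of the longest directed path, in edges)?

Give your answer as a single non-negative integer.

Op 1: add_edge(G, A). Edges now: 1
Op 2: add_edge(E, D). Edges now: 2
Op 3: add_edge(G, C). Edges now: 3
Op 4: add_edge(B, A). Edges now: 4
Op 5: add_edge(A, F). Edges now: 5
Op 6: add_edge(G, C) (duplicate, no change). Edges now: 5
Op 7: add_edge(A, C). Edges now: 6
Op 8: add_edge(H, D). Edges now: 7
Compute levels (Kahn BFS):
  sources (in-degree 0): B, E, G, H
  process B: level=0
    B->A: in-degree(A)=1, level(A)>=1
  process E: level=0
    E->D: in-degree(D)=1, level(D)>=1
  process G: level=0
    G->A: in-degree(A)=0, level(A)=1, enqueue
    G->C: in-degree(C)=1, level(C)>=1
  process H: level=0
    H->D: in-degree(D)=0, level(D)=1, enqueue
  process A: level=1
    A->C: in-degree(C)=0, level(C)=2, enqueue
    A->F: in-degree(F)=0, level(F)=2, enqueue
  process D: level=1
  process C: level=2
  process F: level=2
All levels: A:1, B:0, C:2, D:1, E:0, F:2, G:0, H:0
max level = 2

Answer: 2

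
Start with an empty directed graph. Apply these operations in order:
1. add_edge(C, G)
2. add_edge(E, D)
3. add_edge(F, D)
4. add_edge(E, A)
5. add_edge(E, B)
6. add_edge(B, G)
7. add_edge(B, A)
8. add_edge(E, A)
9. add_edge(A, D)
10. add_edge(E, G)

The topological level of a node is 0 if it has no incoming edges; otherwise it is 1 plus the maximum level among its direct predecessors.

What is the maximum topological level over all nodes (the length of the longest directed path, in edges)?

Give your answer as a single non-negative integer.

Op 1: add_edge(C, G). Edges now: 1
Op 2: add_edge(E, D). Edges now: 2
Op 3: add_edge(F, D). Edges now: 3
Op 4: add_edge(E, A). Edges now: 4
Op 5: add_edge(E, B). Edges now: 5
Op 6: add_edge(B, G). Edges now: 6
Op 7: add_edge(B, A). Edges now: 7
Op 8: add_edge(E, A) (duplicate, no change). Edges now: 7
Op 9: add_edge(A, D). Edges now: 8
Op 10: add_edge(E, G). Edges now: 9
Compute levels (Kahn BFS):
  sources (in-degree 0): C, E, F
  process C: level=0
    C->G: in-degree(G)=2, level(G)>=1
  process E: level=0
    E->A: in-degree(A)=1, level(A)>=1
    E->B: in-degree(B)=0, level(B)=1, enqueue
    E->D: in-degree(D)=2, level(D)>=1
    E->G: in-degree(G)=1, level(G)>=1
  process F: level=0
    F->D: in-degree(D)=1, level(D)>=1
  process B: level=1
    B->A: in-degree(A)=0, level(A)=2, enqueue
    B->G: in-degree(G)=0, level(G)=2, enqueue
  process A: level=2
    A->D: in-degree(D)=0, level(D)=3, enqueue
  process G: level=2
  process D: level=3
All levels: A:2, B:1, C:0, D:3, E:0, F:0, G:2
max level = 3

Answer: 3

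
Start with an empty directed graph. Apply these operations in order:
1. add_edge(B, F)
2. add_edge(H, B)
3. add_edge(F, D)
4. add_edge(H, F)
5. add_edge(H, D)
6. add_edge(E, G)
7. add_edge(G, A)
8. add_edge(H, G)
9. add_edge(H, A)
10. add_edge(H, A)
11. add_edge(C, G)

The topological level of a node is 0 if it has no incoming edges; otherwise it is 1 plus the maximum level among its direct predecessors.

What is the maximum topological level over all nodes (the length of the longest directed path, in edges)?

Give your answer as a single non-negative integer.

Answer: 3

Derivation:
Op 1: add_edge(B, F). Edges now: 1
Op 2: add_edge(H, B). Edges now: 2
Op 3: add_edge(F, D). Edges now: 3
Op 4: add_edge(H, F). Edges now: 4
Op 5: add_edge(H, D). Edges now: 5
Op 6: add_edge(E, G). Edges now: 6
Op 7: add_edge(G, A). Edges now: 7
Op 8: add_edge(H, G). Edges now: 8
Op 9: add_edge(H, A). Edges now: 9
Op 10: add_edge(H, A) (duplicate, no change). Edges now: 9
Op 11: add_edge(C, G). Edges now: 10
Compute levels (Kahn BFS):
  sources (in-degree 0): C, E, H
  process C: level=0
    C->G: in-degree(G)=2, level(G)>=1
  process E: level=0
    E->G: in-degree(G)=1, level(G)>=1
  process H: level=0
    H->A: in-degree(A)=1, level(A)>=1
    H->B: in-degree(B)=0, level(B)=1, enqueue
    H->D: in-degree(D)=1, level(D)>=1
    H->F: in-degree(F)=1, level(F)>=1
    H->G: in-degree(G)=0, level(G)=1, enqueue
  process B: level=1
    B->F: in-degree(F)=0, level(F)=2, enqueue
  process G: level=1
    G->A: in-degree(A)=0, level(A)=2, enqueue
  process F: level=2
    F->D: in-degree(D)=0, level(D)=3, enqueue
  process A: level=2
  process D: level=3
All levels: A:2, B:1, C:0, D:3, E:0, F:2, G:1, H:0
max level = 3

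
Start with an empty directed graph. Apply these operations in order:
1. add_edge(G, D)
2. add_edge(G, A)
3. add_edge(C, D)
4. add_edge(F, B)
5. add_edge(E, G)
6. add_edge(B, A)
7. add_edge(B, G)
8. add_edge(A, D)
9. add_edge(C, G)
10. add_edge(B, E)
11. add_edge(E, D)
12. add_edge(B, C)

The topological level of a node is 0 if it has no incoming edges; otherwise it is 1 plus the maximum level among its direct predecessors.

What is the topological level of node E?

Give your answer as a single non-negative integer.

Answer: 2

Derivation:
Op 1: add_edge(G, D). Edges now: 1
Op 2: add_edge(G, A). Edges now: 2
Op 3: add_edge(C, D). Edges now: 3
Op 4: add_edge(F, B). Edges now: 4
Op 5: add_edge(E, G). Edges now: 5
Op 6: add_edge(B, A). Edges now: 6
Op 7: add_edge(B, G). Edges now: 7
Op 8: add_edge(A, D). Edges now: 8
Op 9: add_edge(C, G). Edges now: 9
Op 10: add_edge(B, E). Edges now: 10
Op 11: add_edge(E, D). Edges now: 11
Op 12: add_edge(B, C). Edges now: 12
Compute levels (Kahn BFS):
  sources (in-degree 0): F
  process F: level=0
    F->B: in-degree(B)=0, level(B)=1, enqueue
  process B: level=1
    B->A: in-degree(A)=1, level(A)>=2
    B->C: in-degree(C)=0, level(C)=2, enqueue
    B->E: in-degree(E)=0, level(E)=2, enqueue
    B->G: in-degree(G)=2, level(G)>=2
  process C: level=2
    C->D: in-degree(D)=3, level(D)>=3
    C->G: in-degree(G)=1, level(G)>=3
  process E: level=2
    E->D: in-degree(D)=2, level(D)>=3
    E->G: in-degree(G)=0, level(G)=3, enqueue
  process G: level=3
    G->A: in-degree(A)=0, level(A)=4, enqueue
    G->D: in-degree(D)=1, level(D)>=4
  process A: level=4
    A->D: in-degree(D)=0, level(D)=5, enqueue
  process D: level=5
All levels: A:4, B:1, C:2, D:5, E:2, F:0, G:3
level(E) = 2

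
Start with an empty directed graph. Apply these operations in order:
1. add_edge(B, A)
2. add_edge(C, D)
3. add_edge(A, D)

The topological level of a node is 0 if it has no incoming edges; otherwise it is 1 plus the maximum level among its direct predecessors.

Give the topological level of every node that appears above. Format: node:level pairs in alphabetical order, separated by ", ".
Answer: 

Op 1: add_edge(B, A). Edges now: 1
Op 2: add_edge(C, D). Edges now: 2
Op 3: add_edge(A, D). Edges now: 3
Compute levels (Kahn BFS):
  sources (in-degree 0): B, C
  process B: level=0
    B->A: in-degree(A)=0, level(A)=1, enqueue
  process C: level=0
    C->D: in-degree(D)=1, level(D)>=1
  process A: level=1
    A->D: in-degree(D)=0, level(D)=2, enqueue
  process D: level=2
All levels: A:1, B:0, C:0, D:2

Answer: A:1, B:0, C:0, D:2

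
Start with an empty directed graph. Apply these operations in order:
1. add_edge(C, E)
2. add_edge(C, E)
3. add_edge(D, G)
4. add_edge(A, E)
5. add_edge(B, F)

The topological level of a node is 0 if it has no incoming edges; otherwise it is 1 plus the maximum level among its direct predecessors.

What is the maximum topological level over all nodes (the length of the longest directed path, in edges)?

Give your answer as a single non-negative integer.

Answer: 1

Derivation:
Op 1: add_edge(C, E). Edges now: 1
Op 2: add_edge(C, E) (duplicate, no change). Edges now: 1
Op 3: add_edge(D, G). Edges now: 2
Op 4: add_edge(A, E). Edges now: 3
Op 5: add_edge(B, F). Edges now: 4
Compute levels (Kahn BFS):
  sources (in-degree 0): A, B, C, D
  process A: level=0
    A->E: in-degree(E)=1, level(E)>=1
  process B: level=0
    B->F: in-degree(F)=0, level(F)=1, enqueue
  process C: level=0
    C->E: in-degree(E)=0, level(E)=1, enqueue
  process D: level=0
    D->G: in-degree(G)=0, level(G)=1, enqueue
  process F: level=1
  process E: level=1
  process G: level=1
All levels: A:0, B:0, C:0, D:0, E:1, F:1, G:1
max level = 1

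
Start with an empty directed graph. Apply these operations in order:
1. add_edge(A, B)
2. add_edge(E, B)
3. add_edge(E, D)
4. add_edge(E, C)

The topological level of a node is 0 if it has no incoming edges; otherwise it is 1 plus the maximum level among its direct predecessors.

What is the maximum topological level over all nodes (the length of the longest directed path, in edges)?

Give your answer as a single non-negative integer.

Answer: 1

Derivation:
Op 1: add_edge(A, B). Edges now: 1
Op 2: add_edge(E, B). Edges now: 2
Op 3: add_edge(E, D). Edges now: 3
Op 4: add_edge(E, C). Edges now: 4
Compute levels (Kahn BFS):
  sources (in-degree 0): A, E
  process A: level=0
    A->B: in-degree(B)=1, level(B)>=1
  process E: level=0
    E->B: in-degree(B)=0, level(B)=1, enqueue
    E->C: in-degree(C)=0, level(C)=1, enqueue
    E->D: in-degree(D)=0, level(D)=1, enqueue
  process B: level=1
  process C: level=1
  process D: level=1
All levels: A:0, B:1, C:1, D:1, E:0
max level = 1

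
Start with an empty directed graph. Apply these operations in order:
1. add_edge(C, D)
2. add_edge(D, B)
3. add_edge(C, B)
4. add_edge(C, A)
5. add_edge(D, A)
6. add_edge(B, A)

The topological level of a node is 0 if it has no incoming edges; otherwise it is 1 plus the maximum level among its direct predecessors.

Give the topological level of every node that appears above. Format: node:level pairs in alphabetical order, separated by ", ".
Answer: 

Answer: A:3, B:2, C:0, D:1

Derivation:
Op 1: add_edge(C, D). Edges now: 1
Op 2: add_edge(D, B). Edges now: 2
Op 3: add_edge(C, B). Edges now: 3
Op 4: add_edge(C, A). Edges now: 4
Op 5: add_edge(D, A). Edges now: 5
Op 6: add_edge(B, A). Edges now: 6
Compute levels (Kahn BFS):
  sources (in-degree 0): C
  process C: level=0
    C->A: in-degree(A)=2, level(A)>=1
    C->B: in-degree(B)=1, level(B)>=1
    C->D: in-degree(D)=0, level(D)=1, enqueue
  process D: level=1
    D->A: in-degree(A)=1, level(A)>=2
    D->B: in-degree(B)=0, level(B)=2, enqueue
  process B: level=2
    B->A: in-degree(A)=0, level(A)=3, enqueue
  process A: level=3
All levels: A:3, B:2, C:0, D:1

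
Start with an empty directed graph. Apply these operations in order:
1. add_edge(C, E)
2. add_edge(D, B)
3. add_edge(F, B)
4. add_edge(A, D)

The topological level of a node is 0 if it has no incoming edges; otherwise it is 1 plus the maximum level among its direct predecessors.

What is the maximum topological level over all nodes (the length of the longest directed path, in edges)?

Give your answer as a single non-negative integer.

Op 1: add_edge(C, E). Edges now: 1
Op 2: add_edge(D, B). Edges now: 2
Op 3: add_edge(F, B). Edges now: 3
Op 4: add_edge(A, D). Edges now: 4
Compute levels (Kahn BFS):
  sources (in-degree 0): A, C, F
  process A: level=0
    A->D: in-degree(D)=0, level(D)=1, enqueue
  process C: level=0
    C->E: in-degree(E)=0, level(E)=1, enqueue
  process F: level=0
    F->B: in-degree(B)=1, level(B)>=1
  process D: level=1
    D->B: in-degree(B)=0, level(B)=2, enqueue
  process E: level=1
  process B: level=2
All levels: A:0, B:2, C:0, D:1, E:1, F:0
max level = 2

Answer: 2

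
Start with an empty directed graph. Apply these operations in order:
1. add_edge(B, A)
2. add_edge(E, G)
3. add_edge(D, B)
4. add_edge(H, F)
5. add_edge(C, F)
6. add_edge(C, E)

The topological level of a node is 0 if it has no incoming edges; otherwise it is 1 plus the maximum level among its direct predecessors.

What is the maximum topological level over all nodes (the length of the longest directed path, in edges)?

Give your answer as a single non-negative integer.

Op 1: add_edge(B, A). Edges now: 1
Op 2: add_edge(E, G). Edges now: 2
Op 3: add_edge(D, B). Edges now: 3
Op 4: add_edge(H, F). Edges now: 4
Op 5: add_edge(C, F). Edges now: 5
Op 6: add_edge(C, E). Edges now: 6
Compute levels (Kahn BFS):
  sources (in-degree 0): C, D, H
  process C: level=0
    C->E: in-degree(E)=0, level(E)=1, enqueue
    C->F: in-degree(F)=1, level(F)>=1
  process D: level=0
    D->B: in-degree(B)=0, level(B)=1, enqueue
  process H: level=0
    H->F: in-degree(F)=0, level(F)=1, enqueue
  process E: level=1
    E->G: in-degree(G)=0, level(G)=2, enqueue
  process B: level=1
    B->A: in-degree(A)=0, level(A)=2, enqueue
  process F: level=1
  process G: level=2
  process A: level=2
All levels: A:2, B:1, C:0, D:0, E:1, F:1, G:2, H:0
max level = 2

Answer: 2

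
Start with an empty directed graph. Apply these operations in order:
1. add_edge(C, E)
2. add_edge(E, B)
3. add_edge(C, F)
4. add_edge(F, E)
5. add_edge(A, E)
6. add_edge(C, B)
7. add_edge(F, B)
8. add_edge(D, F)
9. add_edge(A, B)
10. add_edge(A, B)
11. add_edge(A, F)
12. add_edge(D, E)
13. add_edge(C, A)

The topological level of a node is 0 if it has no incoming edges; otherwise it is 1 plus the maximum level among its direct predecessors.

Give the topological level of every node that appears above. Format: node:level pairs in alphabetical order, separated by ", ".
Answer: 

Op 1: add_edge(C, E). Edges now: 1
Op 2: add_edge(E, B). Edges now: 2
Op 3: add_edge(C, F). Edges now: 3
Op 4: add_edge(F, E). Edges now: 4
Op 5: add_edge(A, E). Edges now: 5
Op 6: add_edge(C, B). Edges now: 6
Op 7: add_edge(F, B). Edges now: 7
Op 8: add_edge(D, F). Edges now: 8
Op 9: add_edge(A, B). Edges now: 9
Op 10: add_edge(A, B) (duplicate, no change). Edges now: 9
Op 11: add_edge(A, F). Edges now: 10
Op 12: add_edge(D, E). Edges now: 11
Op 13: add_edge(C, A). Edges now: 12
Compute levels (Kahn BFS):
  sources (in-degree 0): C, D
  process C: level=0
    C->A: in-degree(A)=0, level(A)=1, enqueue
    C->B: in-degree(B)=3, level(B)>=1
    C->E: in-degree(E)=3, level(E)>=1
    C->F: in-degree(F)=2, level(F)>=1
  process D: level=0
    D->E: in-degree(E)=2, level(E)>=1
    D->F: in-degree(F)=1, level(F)>=1
  process A: level=1
    A->B: in-degree(B)=2, level(B)>=2
    A->E: in-degree(E)=1, level(E)>=2
    A->F: in-degree(F)=0, level(F)=2, enqueue
  process F: level=2
    F->B: in-degree(B)=1, level(B)>=3
    F->E: in-degree(E)=0, level(E)=3, enqueue
  process E: level=3
    E->B: in-degree(B)=0, level(B)=4, enqueue
  process B: level=4
All levels: A:1, B:4, C:0, D:0, E:3, F:2

Answer: A:1, B:4, C:0, D:0, E:3, F:2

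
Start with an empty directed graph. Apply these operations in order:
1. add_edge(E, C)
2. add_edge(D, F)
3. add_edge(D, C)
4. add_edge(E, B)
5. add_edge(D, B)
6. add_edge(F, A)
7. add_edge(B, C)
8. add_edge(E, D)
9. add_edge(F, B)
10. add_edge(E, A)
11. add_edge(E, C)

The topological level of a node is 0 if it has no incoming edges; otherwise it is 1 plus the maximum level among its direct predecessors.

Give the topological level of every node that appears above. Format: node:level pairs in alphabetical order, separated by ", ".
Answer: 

Answer: A:3, B:3, C:4, D:1, E:0, F:2

Derivation:
Op 1: add_edge(E, C). Edges now: 1
Op 2: add_edge(D, F). Edges now: 2
Op 3: add_edge(D, C). Edges now: 3
Op 4: add_edge(E, B). Edges now: 4
Op 5: add_edge(D, B). Edges now: 5
Op 6: add_edge(F, A). Edges now: 6
Op 7: add_edge(B, C). Edges now: 7
Op 8: add_edge(E, D). Edges now: 8
Op 9: add_edge(F, B). Edges now: 9
Op 10: add_edge(E, A). Edges now: 10
Op 11: add_edge(E, C) (duplicate, no change). Edges now: 10
Compute levels (Kahn BFS):
  sources (in-degree 0): E
  process E: level=0
    E->A: in-degree(A)=1, level(A)>=1
    E->B: in-degree(B)=2, level(B)>=1
    E->C: in-degree(C)=2, level(C)>=1
    E->D: in-degree(D)=0, level(D)=1, enqueue
  process D: level=1
    D->B: in-degree(B)=1, level(B)>=2
    D->C: in-degree(C)=1, level(C)>=2
    D->F: in-degree(F)=0, level(F)=2, enqueue
  process F: level=2
    F->A: in-degree(A)=0, level(A)=3, enqueue
    F->B: in-degree(B)=0, level(B)=3, enqueue
  process A: level=3
  process B: level=3
    B->C: in-degree(C)=0, level(C)=4, enqueue
  process C: level=4
All levels: A:3, B:3, C:4, D:1, E:0, F:2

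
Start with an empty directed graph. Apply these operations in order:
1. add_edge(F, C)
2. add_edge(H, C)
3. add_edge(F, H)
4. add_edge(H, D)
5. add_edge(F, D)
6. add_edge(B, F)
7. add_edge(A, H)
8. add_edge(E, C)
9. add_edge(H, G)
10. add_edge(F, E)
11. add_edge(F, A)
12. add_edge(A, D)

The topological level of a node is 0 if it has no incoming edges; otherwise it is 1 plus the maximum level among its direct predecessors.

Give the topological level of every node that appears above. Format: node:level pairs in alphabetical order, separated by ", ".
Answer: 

Answer: A:2, B:0, C:4, D:4, E:2, F:1, G:4, H:3

Derivation:
Op 1: add_edge(F, C). Edges now: 1
Op 2: add_edge(H, C). Edges now: 2
Op 3: add_edge(F, H). Edges now: 3
Op 4: add_edge(H, D). Edges now: 4
Op 5: add_edge(F, D). Edges now: 5
Op 6: add_edge(B, F). Edges now: 6
Op 7: add_edge(A, H). Edges now: 7
Op 8: add_edge(E, C). Edges now: 8
Op 9: add_edge(H, G). Edges now: 9
Op 10: add_edge(F, E). Edges now: 10
Op 11: add_edge(F, A). Edges now: 11
Op 12: add_edge(A, D). Edges now: 12
Compute levels (Kahn BFS):
  sources (in-degree 0): B
  process B: level=0
    B->F: in-degree(F)=0, level(F)=1, enqueue
  process F: level=1
    F->A: in-degree(A)=0, level(A)=2, enqueue
    F->C: in-degree(C)=2, level(C)>=2
    F->D: in-degree(D)=2, level(D)>=2
    F->E: in-degree(E)=0, level(E)=2, enqueue
    F->H: in-degree(H)=1, level(H)>=2
  process A: level=2
    A->D: in-degree(D)=1, level(D)>=3
    A->H: in-degree(H)=0, level(H)=3, enqueue
  process E: level=2
    E->C: in-degree(C)=1, level(C)>=3
  process H: level=3
    H->C: in-degree(C)=0, level(C)=4, enqueue
    H->D: in-degree(D)=0, level(D)=4, enqueue
    H->G: in-degree(G)=0, level(G)=4, enqueue
  process C: level=4
  process D: level=4
  process G: level=4
All levels: A:2, B:0, C:4, D:4, E:2, F:1, G:4, H:3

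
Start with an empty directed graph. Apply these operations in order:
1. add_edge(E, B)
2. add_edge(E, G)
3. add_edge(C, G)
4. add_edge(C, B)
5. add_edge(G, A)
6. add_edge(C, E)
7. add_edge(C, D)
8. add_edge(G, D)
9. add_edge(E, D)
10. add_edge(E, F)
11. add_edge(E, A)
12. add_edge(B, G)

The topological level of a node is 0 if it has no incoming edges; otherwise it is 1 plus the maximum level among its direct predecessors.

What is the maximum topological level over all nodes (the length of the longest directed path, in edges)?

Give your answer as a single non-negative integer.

Op 1: add_edge(E, B). Edges now: 1
Op 2: add_edge(E, G). Edges now: 2
Op 3: add_edge(C, G). Edges now: 3
Op 4: add_edge(C, B). Edges now: 4
Op 5: add_edge(G, A). Edges now: 5
Op 6: add_edge(C, E). Edges now: 6
Op 7: add_edge(C, D). Edges now: 7
Op 8: add_edge(G, D). Edges now: 8
Op 9: add_edge(E, D). Edges now: 9
Op 10: add_edge(E, F). Edges now: 10
Op 11: add_edge(E, A). Edges now: 11
Op 12: add_edge(B, G). Edges now: 12
Compute levels (Kahn BFS):
  sources (in-degree 0): C
  process C: level=0
    C->B: in-degree(B)=1, level(B)>=1
    C->D: in-degree(D)=2, level(D)>=1
    C->E: in-degree(E)=0, level(E)=1, enqueue
    C->G: in-degree(G)=2, level(G)>=1
  process E: level=1
    E->A: in-degree(A)=1, level(A)>=2
    E->B: in-degree(B)=0, level(B)=2, enqueue
    E->D: in-degree(D)=1, level(D)>=2
    E->F: in-degree(F)=0, level(F)=2, enqueue
    E->G: in-degree(G)=1, level(G)>=2
  process B: level=2
    B->G: in-degree(G)=0, level(G)=3, enqueue
  process F: level=2
  process G: level=3
    G->A: in-degree(A)=0, level(A)=4, enqueue
    G->D: in-degree(D)=0, level(D)=4, enqueue
  process A: level=4
  process D: level=4
All levels: A:4, B:2, C:0, D:4, E:1, F:2, G:3
max level = 4

Answer: 4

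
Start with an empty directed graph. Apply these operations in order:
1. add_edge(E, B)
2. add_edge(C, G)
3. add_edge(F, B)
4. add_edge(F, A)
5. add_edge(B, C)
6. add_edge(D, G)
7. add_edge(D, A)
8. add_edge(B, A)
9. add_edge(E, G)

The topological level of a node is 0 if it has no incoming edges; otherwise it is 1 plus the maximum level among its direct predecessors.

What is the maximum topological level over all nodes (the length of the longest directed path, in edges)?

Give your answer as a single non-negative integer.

Answer: 3

Derivation:
Op 1: add_edge(E, B). Edges now: 1
Op 2: add_edge(C, G). Edges now: 2
Op 3: add_edge(F, B). Edges now: 3
Op 4: add_edge(F, A). Edges now: 4
Op 5: add_edge(B, C). Edges now: 5
Op 6: add_edge(D, G). Edges now: 6
Op 7: add_edge(D, A). Edges now: 7
Op 8: add_edge(B, A). Edges now: 8
Op 9: add_edge(E, G). Edges now: 9
Compute levels (Kahn BFS):
  sources (in-degree 0): D, E, F
  process D: level=0
    D->A: in-degree(A)=2, level(A)>=1
    D->G: in-degree(G)=2, level(G)>=1
  process E: level=0
    E->B: in-degree(B)=1, level(B)>=1
    E->G: in-degree(G)=1, level(G)>=1
  process F: level=0
    F->A: in-degree(A)=1, level(A)>=1
    F->B: in-degree(B)=0, level(B)=1, enqueue
  process B: level=1
    B->A: in-degree(A)=0, level(A)=2, enqueue
    B->C: in-degree(C)=0, level(C)=2, enqueue
  process A: level=2
  process C: level=2
    C->G: in-degree(G)=0, level(G)=3, enqueue
  process G: level=3
All levels: A:2, B:1, C:2, D:0, E:0, F:0, G:3
max level = 3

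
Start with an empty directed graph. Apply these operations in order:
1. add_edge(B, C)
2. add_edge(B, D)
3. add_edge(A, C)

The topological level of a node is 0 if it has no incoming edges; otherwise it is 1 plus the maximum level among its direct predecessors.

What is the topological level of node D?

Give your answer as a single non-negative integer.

Op 1: add_edge(B, C). Edges now: 1
Op 2: add_edge(B, D). Edges now: 2
Op 3: add_edge(A, C). Edges now: 3
Compute levels (Kahn BFS):
  sources (in-degree 0): A, B
  process A: level=0
    A->C: in-degree(C)=1, level(C)>=1
  process B: level=0
    B->C: in-degree(C)=0, level(C)=1, enqueue
    B->D: in-degree(D)=0, level(D)=1, enqueue
  process C: level=1
  process D: level=1
All levels: A:0, B:0, C:1, D:1
level(D) = 1

Answer: 1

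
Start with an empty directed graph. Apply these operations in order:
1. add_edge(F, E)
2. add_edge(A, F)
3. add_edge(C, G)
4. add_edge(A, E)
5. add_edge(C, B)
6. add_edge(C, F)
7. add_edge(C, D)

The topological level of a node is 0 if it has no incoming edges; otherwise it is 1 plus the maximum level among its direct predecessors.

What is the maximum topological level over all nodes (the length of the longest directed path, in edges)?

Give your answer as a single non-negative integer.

Op 1: add_edge(F, E). Edges now: 1
Op 2: add_edge(A, F). Edges now: 2
Op 3: add_edge(C, G). Edges now: 3
Op 4: add_edge(A, E). Edges now: 4
Op 5: add_edge(C, B). Edges now: 5
Op 6: add_edge(C, F). Edges now: 6
Op 7: add_edge(C, D). Edges now: 7
Compute levels (Kahn BFS):
  sources (in-degree 0): A, C
  process A: level=0
    A->E: in-degree(E)=1, level(E)>=1
    A->F: in-degree(F)=1, level(F)>=1
  process C: level=0
    C->B: in-degree(B)=0, level(B)=1, enqueue
    C->D: in-degree(D)=0, level(D)=1, enqueue
    C->F: in-degree(F)=0, level(F)=1, enqueue
    C->G: in-degree(G)=0, level(G)=1, enqueue
  process B: level=1
  process D: level=1
  process F: level=1
    F->E: in-degree(E)=0, level(E)=2, enqueue
  process G: level=1
  process E: level=2
All levels: A:0, B:1, C:0, D:1, E:2, F:1, G:1
max level = 2

Answer: 2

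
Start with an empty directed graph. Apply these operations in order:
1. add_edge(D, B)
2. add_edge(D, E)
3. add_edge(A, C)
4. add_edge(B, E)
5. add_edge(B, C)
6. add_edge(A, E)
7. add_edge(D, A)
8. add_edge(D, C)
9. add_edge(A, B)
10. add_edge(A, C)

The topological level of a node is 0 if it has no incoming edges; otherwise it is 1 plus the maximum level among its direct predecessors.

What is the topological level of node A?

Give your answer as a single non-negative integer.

Answer: 1

Derivation:
Op 1: add_edge(D, B). Edges now: 1
Op 2: add_edge(D, E). Edges now: 2
Op 3: add_edge(A, C). Edges now: 3
Op 4: add_edge(B, E). Edges now: 4
Op 5: add_edge(B, C). Edges now: 5
Op 6: add_edge(A, E). Edges now: 6
Op 7: add_edge(D, A). Edges now: 7
Op 8: add_edge(D, C). Edges now: 8
Op 9: add_edge(A, B). Edges now: 9
Op 10: add_edge(A, C) (duplicate, no change). Edges now: 9
Compute levels (Kahn BFS):
  sources (in-degree 0): D
  process D: level=0
    D->A: in-degree(A)=0, level(A)=1, enqueue
    D->B: in-degree(B)=1, level(B)>=1
    D->C: in-degree(C)=2, level(C)>=1
    D->E: in-degree(E)=2, level(E)>=1
  process A: level=1
    A->B: in-degree(B)=0, level(B)=2, enqueue
    A->C: in-degree(C)=1, level(C)>=2
    A->E: in-degree(E)=1, level(E)>=2
  process B: level=2
    B->C: in-degree(C)=0, level(C)=3, enqueue
    B->E: in-degree(E)=0, level(E)=3, enqueue
  process C: level=3
  process E: level=3
All levels: A:1, B:2, C:3, D:0, E:3
level(A) = 1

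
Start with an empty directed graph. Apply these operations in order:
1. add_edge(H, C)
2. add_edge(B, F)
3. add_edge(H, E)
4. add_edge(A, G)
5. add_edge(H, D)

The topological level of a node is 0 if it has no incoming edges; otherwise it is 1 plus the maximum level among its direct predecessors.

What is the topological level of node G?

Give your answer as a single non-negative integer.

Op 1: add_edge(H, C). Edges now: 1
Op 2: add_edge(B, F). Edges now: 2
Op 3: add_edge(H, E). Edges now: 3
Op 4: add_edge(A, G). Edges now: 4
Op 5: add_edge(H, D). Edges now: 5
Compute levels (Kahn BFS):
  sources (in-degree 0): A, B, H
  process A: level=0
    A->G: in-degree(G)=0, level(G)=1, enqueue
  process B: level=0
    B->F: in-degree(F)=0, level(F)=1, enqueue
  process H: level=0
    H->C: in-degree(C)=0, level(C)=1, enqueue
    H->D: in-degree(D)=0, level(D)=1, enqueue
    H->E: in-degree(E)=0, level(E)=1, enqueue
  process G: level=1
  process F: level=1
  process C: level=1
  process D: level=1
  process E: level=1
All levels: A:0, B:0, C:1, D:1, E:1, F:1, G:1, H:0
level(G) = 1

Answer: 1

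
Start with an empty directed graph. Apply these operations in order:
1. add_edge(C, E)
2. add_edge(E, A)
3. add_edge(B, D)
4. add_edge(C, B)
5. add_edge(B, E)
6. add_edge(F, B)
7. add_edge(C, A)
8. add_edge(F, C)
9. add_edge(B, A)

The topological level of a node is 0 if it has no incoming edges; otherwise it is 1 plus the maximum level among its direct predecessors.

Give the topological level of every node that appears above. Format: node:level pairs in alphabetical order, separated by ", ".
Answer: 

Op 1: add_edge(C, E). Edges now: 1
Op 2: add_edge(E, A). Edges now: 2
Op 3: add_edge(B, D). Edges now: 3
Op 4: add_edge(C, B). Edges now: 4
Op 5: add_edge(B, E). Edges now: 5
Op 6: add_edge(F, B). Edges now: 6
Op 7: add_edge(C, A). Edges now: 7
Op 8: add_edge(F, C). Edges now: 8
Op 9: add_edge(B, A). Edges now: 9
Compute levels (Kahn BFS):
  sources (in-degree 0): F
  process F: level=0
    F->B: in-degree(B)=1, level(B)>=1
    F->C: in-degree(C)=0, level(C)=1, enqueue
  process C: level=1
    C->A: in-degree(A)=2, level(A)>=2
    C->B: in-degree(B)=0, level(B)=2, enqueue
    C->E: in-degree(E)=1, level(E)>=2
  process B: level=2
    B->A: in-degree(A)=1, level(A)>=3
    B->D: in-degree(D)=0, level(D)=3, enqueue
    B->E: in-degree(E)=0, level(E)=3, enqueue
  process D: level=3
  process E: level=3
    E->A: in-degree(A)=0, level(A)=4, enqueue
  process A: level=4
All levels: A:4, B:2, C:1, D:3, E:3, F:0

Answer: A:4, B:2, C:1, D:3, E:3, F:0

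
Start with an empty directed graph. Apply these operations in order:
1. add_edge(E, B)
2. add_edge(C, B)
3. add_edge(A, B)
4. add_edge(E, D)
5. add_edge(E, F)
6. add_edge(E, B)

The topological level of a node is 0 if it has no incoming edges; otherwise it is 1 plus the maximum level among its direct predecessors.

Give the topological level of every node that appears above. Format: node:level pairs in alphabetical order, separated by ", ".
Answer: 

Op 1: add_edge(E, B). Edges now: 1
Op 2: add_edge(C, B). Edges now: 2
Op 3: add_edge(A, B). Edges now: 3
Op 4: add_edge(E, D). Edges now: 4
Op 5: add_edge(E, F). Edges now: 5
Op 6: add_edge(E, B) (duplicate, no change). Edges now: 5
Compute levels (Kahn BFS):
  sources (in-degree 0): A, C, E
  process A: level=0
    A->B: in-degree(B)=2, level(B)>=1
  process C: level=0
    C->B: in-degree(B)=1, level(B)>=1
  process E: level=0
    E->B: in-degree(B)=0, level(B)=1, enqueue
    E->D: in-degree(D)=0, level(D)=1, enqueue
    E->F: in-degree(F)=0, level(F)=1, enqueue
  process B: level=1
  process D: level=1
  process F: level=1
All levels: A:0, B:1, C:0, D:1, E:0, F:1

Answer: A:0, B:1, C:0, D:1, E:0, F:1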